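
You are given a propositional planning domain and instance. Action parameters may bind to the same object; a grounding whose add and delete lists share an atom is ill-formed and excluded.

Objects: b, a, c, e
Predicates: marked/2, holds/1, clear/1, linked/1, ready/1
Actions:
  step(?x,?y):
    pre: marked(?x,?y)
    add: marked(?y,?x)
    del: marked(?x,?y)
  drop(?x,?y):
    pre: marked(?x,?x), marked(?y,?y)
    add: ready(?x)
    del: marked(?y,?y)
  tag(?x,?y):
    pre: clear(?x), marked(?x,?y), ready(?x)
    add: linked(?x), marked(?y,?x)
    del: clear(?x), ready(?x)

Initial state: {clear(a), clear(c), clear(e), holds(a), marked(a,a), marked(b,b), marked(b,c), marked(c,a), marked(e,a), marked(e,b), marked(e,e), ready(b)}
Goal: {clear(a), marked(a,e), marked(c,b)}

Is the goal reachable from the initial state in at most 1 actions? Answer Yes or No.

No

1. step(b,c)  →  {clear(a), clear(c), clear(e), holds(a), marked(a,a), marked(b,b), marked(c,a), marked(c,b), marked(e,a), marked(e,b), marked(e,e), ready(b)}
2. step(e,a)  →  {clear(a), clear(c), clear(e), holds(a), marked(a,a), marked(a,e), marked(b,b), marked(c,a), marked(c,b), marked(e,b), marked(e,e), ready(b)}
optimal plan length = 2; 2 > 1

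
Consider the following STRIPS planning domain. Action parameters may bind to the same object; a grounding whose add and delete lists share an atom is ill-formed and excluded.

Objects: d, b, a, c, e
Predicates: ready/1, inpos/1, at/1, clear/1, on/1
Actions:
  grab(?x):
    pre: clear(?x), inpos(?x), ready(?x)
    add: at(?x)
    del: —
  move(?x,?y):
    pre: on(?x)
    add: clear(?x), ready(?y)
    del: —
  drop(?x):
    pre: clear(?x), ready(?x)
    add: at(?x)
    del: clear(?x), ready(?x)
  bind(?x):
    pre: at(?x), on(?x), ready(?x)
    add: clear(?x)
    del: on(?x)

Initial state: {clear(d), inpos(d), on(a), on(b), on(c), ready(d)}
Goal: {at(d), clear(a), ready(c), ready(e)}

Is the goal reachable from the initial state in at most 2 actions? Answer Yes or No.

No

1. grab(d)  →  {at(d), clear(d), inpos(d), on(a), on(b), on(c), ready(d)}
2. move(b,c)  →  {at(d), clear(b), clear(d), inpos(d), on(a), on(b), on(c), ready(c), ready(d)}
3. move(a,e)  →  {at(d), clear(a), clear(b), clear(d), inpos(d), on(a), on(b), on(c), ready(c), ready(d), ready(e)}
optimal plan length = 3; 3 > 2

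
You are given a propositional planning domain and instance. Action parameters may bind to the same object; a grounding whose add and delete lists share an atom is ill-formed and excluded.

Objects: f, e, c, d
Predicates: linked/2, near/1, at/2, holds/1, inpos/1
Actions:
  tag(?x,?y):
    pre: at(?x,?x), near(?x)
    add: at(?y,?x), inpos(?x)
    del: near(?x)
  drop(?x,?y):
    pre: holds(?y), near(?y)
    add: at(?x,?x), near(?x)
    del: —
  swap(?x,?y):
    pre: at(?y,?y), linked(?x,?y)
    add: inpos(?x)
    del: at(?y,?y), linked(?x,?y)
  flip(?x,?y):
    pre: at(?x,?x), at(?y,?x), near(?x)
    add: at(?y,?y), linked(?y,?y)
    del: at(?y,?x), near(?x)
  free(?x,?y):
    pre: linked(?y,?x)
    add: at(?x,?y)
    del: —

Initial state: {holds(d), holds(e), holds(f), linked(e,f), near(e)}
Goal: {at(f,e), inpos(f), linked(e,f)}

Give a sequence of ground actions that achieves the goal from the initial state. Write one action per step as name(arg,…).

1. drop(f,e)  →  {at(f,f), holds(d), holds(e), holds(f), linked(e,f), near(e), near(f)}
2. tag(f,f)  →  {at(f,f), holds(d), holds(e), holds(f), inpos(f), linked(e,f), near(e)}
3. free(f,e)  →  {at(f,e), at(f,f), holds(d), holds(e), holds(f), inpos(f), linked(e,f), near(e)}

drop(f,e); tag(f,f); free(f,e)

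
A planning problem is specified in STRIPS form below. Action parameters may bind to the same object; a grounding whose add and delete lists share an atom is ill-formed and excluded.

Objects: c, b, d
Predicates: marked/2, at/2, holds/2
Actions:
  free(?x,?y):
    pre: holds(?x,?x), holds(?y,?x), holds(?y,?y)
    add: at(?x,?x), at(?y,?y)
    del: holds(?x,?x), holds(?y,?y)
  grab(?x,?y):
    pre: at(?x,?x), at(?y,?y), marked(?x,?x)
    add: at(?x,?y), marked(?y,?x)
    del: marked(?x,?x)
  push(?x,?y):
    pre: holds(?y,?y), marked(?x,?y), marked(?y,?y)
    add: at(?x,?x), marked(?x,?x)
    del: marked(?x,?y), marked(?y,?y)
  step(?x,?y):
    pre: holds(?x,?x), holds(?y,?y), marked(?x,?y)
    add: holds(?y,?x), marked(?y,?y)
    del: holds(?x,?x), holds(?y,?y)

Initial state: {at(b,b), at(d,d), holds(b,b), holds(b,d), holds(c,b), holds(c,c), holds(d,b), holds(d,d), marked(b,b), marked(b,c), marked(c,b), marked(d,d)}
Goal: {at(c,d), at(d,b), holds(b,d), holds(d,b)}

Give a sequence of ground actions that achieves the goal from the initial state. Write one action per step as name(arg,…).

grab(d,b); push(c,b); grab(c,d)

1. grab(d,b)  →  {at(b,b), at(d,b), at(d,d), holds(b,b), holds(b,d), holds(c,b), holds(c,c), holds(d,b), holds(d,d), marked(b,b), marked(b,c), marked(b,d), marked(c,b)}
2. push(c,b)  →  {at(b,b), at(c,c), at(d,b), at(d,d), holds(b,b), holds(b,d), holds(c,b), holds(c,c), holds(d,b), holds(d,d), marked(b,c), marked(b,d), marked(c,c)}
3. grab(c,d)  →  {at(b,b), at(c,c), at(c,d), at(d,b), at(d,d), holds(b,b), holds(b,d), holds(c,b), holds(c,c), holds(d,b), holds(d,d), marked(b,c), marked(b,d), marked(d,c)}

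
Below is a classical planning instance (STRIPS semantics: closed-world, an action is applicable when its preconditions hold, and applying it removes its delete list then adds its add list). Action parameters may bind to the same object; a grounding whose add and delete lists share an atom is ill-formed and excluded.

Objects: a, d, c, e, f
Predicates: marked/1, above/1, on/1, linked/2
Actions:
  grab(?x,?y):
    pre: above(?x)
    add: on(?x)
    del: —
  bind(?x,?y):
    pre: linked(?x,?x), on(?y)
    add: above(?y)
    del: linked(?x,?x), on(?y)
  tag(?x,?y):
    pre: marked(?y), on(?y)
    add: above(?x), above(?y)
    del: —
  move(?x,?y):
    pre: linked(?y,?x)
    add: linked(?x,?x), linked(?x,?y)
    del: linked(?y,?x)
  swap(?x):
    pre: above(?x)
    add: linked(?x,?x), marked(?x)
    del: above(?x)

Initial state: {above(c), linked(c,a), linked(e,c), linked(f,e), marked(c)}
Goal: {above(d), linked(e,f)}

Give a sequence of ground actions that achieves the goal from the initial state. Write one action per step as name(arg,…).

grab(c,a); tag(d,c); move(e,f)

1. grab(c,a)  →  {above(c), linked(c,a), linked(e,c), linked(f,e), marked(c), on(c)}
2. tag(d,c)  →  {above(c), above(d), linked(c,a), linked(e,c), linked(f,e), marked(c), on(c)}
3. move(e,f)  →  {above(c), above(d), linked(c,a), linked(e,c), linked(e,e), linked(e,f), marked(c), on(c)}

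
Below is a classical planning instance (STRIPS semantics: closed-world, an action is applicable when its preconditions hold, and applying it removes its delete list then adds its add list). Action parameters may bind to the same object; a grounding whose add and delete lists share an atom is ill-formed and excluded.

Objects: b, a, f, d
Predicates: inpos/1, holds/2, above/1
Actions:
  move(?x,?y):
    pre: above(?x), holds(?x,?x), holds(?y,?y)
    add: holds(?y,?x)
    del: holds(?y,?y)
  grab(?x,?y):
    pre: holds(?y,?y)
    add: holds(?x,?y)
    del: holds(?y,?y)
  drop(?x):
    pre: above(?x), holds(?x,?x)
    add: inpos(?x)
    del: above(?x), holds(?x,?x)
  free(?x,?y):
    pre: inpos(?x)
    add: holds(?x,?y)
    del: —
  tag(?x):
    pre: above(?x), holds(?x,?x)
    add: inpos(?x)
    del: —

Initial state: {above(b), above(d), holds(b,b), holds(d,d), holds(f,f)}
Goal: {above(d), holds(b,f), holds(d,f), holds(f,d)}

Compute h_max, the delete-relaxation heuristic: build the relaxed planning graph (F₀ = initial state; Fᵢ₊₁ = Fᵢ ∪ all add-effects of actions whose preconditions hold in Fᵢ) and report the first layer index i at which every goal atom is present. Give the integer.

1

F0 = init (5 atoms)
F1 = F0 ∪ {holds(a,b), holds(a,d), holds(a,f), holds(b,d), holds(b,f), holds(d,b), holds(d,f), holds(f,b), holds(f,d), inpos(b), inpos(d)}  (16 atoms)
goal ⊆ F1  ⇒  h_max = 1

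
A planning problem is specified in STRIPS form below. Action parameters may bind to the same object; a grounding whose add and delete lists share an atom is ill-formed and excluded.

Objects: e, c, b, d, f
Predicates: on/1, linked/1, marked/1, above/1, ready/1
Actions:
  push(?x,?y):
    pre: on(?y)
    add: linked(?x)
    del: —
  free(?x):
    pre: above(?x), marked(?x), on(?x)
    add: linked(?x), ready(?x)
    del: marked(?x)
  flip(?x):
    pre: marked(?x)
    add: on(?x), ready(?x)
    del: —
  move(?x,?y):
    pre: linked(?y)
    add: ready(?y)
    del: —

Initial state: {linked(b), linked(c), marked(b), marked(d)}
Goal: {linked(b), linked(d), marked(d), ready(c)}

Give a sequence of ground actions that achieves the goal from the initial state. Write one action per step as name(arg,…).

1. flip(b)  →  {linked(b), linked(c), marked(b), marked(d), on(b), ready(b)}
2. push(d,b)  →  {linked(b), linked(c), linked(d), marked(b), marked(d), on(b), ready(b)}
3. move(e,c)  →  {linked(b), linked(c), linked(d), marked(b), marked(d), on(b), ready(b), ready(c)}

flip(b); push(d,b); move(e,c)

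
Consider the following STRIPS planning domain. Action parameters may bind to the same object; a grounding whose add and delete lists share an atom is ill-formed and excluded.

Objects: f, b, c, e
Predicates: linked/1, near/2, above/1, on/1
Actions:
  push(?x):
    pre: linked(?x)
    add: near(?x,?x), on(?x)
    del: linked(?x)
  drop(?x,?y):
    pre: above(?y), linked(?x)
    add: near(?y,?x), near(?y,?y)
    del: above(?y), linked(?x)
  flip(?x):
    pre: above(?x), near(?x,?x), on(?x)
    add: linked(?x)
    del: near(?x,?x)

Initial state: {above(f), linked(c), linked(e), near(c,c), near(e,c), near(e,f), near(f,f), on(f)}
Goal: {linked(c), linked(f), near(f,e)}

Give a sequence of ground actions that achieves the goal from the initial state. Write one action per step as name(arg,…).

1. flip(f)  →  {above(f), linked(c), linked(e), linked(f), near(c,c), near(e,c), near(e,f), on(f)}
2. drop(e,f)  →  {linked(c), linked(f), near(c,c), near(e,c), near(e,f), near(f,e), near(f,f), on(f)}

flip(f); drop(e,f)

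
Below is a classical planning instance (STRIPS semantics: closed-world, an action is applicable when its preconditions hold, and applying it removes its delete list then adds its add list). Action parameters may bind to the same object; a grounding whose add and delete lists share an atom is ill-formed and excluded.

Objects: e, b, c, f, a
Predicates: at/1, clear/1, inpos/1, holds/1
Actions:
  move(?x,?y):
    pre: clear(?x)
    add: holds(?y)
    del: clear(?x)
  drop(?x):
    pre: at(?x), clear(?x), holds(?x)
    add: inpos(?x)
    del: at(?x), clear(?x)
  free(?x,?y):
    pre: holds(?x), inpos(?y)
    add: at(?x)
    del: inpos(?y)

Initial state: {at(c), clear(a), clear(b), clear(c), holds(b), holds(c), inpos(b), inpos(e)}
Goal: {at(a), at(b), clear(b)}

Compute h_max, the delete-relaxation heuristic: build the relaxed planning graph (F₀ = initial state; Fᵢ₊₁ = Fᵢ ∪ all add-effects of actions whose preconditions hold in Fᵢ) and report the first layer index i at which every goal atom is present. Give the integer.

F0 = init (8 atoms)
F1 = F0 ∪ {at(b), holds(a), holds(e), holds(f), inpos(c)}  (13 atoms)
F2 = F1 ∪ {at(a), at(e), at(f)}  (16 atoms)
goal ⊆ F2  ⇒  h_max = 2

2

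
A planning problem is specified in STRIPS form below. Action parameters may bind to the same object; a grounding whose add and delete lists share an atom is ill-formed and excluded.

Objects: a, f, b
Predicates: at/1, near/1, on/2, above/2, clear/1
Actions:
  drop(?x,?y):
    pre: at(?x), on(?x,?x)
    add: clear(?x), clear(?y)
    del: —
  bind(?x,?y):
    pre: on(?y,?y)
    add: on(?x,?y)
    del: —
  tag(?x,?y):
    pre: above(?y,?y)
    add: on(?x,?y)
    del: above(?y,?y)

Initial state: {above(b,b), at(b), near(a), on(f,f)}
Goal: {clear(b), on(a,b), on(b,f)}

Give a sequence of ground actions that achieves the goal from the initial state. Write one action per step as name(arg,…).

bind(b,f); tag(b,b); drop(b,a); bind(a,b)

1. bind(b,f)  →  {above(b,b), at(b), near(a), on(b,f), on(f,f)}
2. tag(b,b)  →  {at(b), near(a), on(b,b), on(b,f), on(f,f)}
3. drop(b,a)  →  {at(b), clear(a), clear(b), near(a), on(b,b), on(b,f), on(f,f)}
4. bind(a,b)  →  {at(b), clear(a), clear(b), near(a), on(a,b), on(b,b), on(b,f), on(f,f)}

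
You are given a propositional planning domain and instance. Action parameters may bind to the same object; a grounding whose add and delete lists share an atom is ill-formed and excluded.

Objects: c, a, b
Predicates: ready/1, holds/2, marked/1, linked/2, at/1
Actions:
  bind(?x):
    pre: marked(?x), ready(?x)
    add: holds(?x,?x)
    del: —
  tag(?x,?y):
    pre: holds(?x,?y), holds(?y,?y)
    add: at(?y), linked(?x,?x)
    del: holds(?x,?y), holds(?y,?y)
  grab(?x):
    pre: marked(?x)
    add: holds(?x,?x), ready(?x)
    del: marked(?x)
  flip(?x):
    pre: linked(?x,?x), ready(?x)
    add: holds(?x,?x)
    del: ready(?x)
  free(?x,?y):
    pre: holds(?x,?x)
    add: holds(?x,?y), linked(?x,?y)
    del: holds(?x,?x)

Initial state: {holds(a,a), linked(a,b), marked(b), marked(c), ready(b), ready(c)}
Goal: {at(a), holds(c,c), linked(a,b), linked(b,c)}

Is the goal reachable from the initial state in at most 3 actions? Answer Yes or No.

No

1. bind(c)  →  {holds(a,a), holds(c,c), linked(a,b), marked(b), marked(c), ready(b), ready(c)}
2. bind(b)  →  {holds(a,a), holds(b,b), holds(c,c), linked(a,b), marked(b), marked(c), ready(b), ready(c)}
3. tag(a,a)  →  {at(a), holds(b,b), holds(c,c), linked(a,a), linked(a,b), marked(b), marked(c), ready(b), ready(c)}
4. free(b,c)  →  {at(a), holds(b,c), holds(c,c), linked(a,a), linked(a,b), linked(b,c), marked(b), marked(c), ready(b), ready(c)}
optimal plan length = 4; 4 > 3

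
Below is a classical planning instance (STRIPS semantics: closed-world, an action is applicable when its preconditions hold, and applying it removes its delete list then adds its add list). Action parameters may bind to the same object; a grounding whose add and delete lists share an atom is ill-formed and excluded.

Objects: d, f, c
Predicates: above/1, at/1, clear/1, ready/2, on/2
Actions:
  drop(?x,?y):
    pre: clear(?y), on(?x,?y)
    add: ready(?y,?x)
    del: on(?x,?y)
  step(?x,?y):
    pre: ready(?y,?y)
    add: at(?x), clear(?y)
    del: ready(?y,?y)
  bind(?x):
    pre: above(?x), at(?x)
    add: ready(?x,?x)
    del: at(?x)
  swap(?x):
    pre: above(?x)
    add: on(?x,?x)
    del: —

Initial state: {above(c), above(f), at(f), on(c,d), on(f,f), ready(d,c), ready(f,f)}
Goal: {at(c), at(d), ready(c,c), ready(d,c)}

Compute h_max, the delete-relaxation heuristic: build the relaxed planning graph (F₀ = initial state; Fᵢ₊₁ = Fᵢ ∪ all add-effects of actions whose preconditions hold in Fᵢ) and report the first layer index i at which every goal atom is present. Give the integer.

2

F0 = init (7 atoms)
F1 = F0 ∪ {at(c), at(d), clear(f), on(c,c)}  (11 atoms)
F2 = F1 ∪ {ready(c,c)}  (12 atoms)
goal ⊆ F2  ⇒  h_max = 2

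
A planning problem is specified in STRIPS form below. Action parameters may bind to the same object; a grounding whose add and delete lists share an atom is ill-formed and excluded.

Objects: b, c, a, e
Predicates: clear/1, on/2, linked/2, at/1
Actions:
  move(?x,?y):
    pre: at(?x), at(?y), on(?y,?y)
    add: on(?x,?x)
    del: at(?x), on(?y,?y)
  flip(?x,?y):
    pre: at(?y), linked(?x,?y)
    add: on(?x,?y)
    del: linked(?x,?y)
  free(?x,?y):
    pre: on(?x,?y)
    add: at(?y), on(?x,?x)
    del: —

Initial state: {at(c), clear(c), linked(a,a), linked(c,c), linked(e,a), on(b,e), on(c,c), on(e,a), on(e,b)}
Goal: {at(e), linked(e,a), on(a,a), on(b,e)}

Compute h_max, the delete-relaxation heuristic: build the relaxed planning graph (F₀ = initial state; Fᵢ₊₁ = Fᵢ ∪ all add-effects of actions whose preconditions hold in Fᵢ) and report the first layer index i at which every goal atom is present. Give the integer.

2

F0 = init (9 atoms)
F1 = F0 ∪ {at(a), at(b), at(e), on(b,b), on(e,e)}  (14 atoms)
F2 = F1 ∪ {on(a,a)}  (15 atoms)
goal ⊆ F2  ⇒  h_max = 2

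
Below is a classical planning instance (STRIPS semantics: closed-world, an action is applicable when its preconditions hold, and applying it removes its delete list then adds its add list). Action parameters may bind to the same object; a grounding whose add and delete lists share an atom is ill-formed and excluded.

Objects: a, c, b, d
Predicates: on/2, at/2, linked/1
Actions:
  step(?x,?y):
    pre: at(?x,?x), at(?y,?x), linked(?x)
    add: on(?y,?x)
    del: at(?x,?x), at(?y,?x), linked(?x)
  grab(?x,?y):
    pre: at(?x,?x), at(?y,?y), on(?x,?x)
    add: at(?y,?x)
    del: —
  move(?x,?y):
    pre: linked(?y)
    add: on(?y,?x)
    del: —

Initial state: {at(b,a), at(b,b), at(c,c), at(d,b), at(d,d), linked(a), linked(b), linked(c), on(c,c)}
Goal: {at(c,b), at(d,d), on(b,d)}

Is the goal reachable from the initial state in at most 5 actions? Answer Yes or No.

1. move(b,b)  →  {at(b,a), at(b,b), at(c,c), at(d,b), at(d,d), linked(a), linked(b), linked(c), on(b,b), on(c,c)}
2. grab(b,c)  →  {at(b,a), at(b,b), at(c,b), at(c,c), at(d,b), at(d,d), linked(a), linked(b), linked(c), on(b,b), on(c,c)}
3. move(d,b)  →  {at(b,a), at(b,b), at(c,b), at(c,c), at(d,b), at(d,d), linked(a), linked(b), linked(c), on(b,b), on(b,d), on(c,c)}
optimal plan length = 3; 3 ≤ 5

Yes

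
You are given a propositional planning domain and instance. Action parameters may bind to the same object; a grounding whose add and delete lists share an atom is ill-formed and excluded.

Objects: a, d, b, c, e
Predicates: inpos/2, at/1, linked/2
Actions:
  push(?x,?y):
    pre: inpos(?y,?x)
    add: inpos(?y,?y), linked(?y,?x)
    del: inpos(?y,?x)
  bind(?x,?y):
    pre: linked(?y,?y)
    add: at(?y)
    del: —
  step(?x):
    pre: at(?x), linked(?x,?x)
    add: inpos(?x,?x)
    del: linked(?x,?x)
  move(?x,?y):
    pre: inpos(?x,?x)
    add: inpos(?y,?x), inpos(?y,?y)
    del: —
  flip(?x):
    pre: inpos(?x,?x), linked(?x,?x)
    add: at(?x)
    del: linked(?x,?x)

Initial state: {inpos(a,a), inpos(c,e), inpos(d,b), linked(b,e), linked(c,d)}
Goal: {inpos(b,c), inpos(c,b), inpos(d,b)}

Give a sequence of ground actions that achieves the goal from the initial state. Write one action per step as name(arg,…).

push(e,c); move(c,b); move(b,c)

1. push(e,c)  →  {inpos(a,a), inpos(c,c), inpos(d,b), linked(b,e), linked(c,d), linked(c,e)}
2. move(c,b)  →  {inpos(a,a), inpos(b,b), inpos(b,c), inpos(c,c), inpos(d,b), linked(b,e), linked(c,d), linked(c,e)}
3. move(b,c)  →  {inpos(a,a), inpos(b,b), inpos(b,c), inpos(c,b), inpos(c,c), inpos(d,b), linked(b,e), linked(c,d), linked(c,e)}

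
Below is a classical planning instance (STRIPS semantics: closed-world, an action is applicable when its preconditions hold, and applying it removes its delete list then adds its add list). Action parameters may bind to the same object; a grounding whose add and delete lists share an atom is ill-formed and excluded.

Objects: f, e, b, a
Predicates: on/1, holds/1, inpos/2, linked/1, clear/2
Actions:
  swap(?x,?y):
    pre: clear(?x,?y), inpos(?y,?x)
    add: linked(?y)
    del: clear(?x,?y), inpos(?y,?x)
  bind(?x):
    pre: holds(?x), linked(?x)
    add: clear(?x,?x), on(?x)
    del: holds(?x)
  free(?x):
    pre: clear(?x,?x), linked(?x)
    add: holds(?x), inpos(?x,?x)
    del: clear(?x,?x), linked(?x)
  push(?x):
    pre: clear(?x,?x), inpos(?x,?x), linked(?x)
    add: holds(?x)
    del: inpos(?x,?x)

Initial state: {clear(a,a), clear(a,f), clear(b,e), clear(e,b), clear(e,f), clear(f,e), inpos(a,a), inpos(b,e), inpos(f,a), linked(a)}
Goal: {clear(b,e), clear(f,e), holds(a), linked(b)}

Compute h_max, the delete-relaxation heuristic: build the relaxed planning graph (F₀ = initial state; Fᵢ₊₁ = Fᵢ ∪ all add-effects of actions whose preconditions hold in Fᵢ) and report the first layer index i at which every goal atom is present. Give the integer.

1

F0 = init (10 atoms)
F1 = F0 ∪ {holds(a), linked(b), linked(f)}  (13 atoms)
goal ⊆ F1  ⇒  h_max = 1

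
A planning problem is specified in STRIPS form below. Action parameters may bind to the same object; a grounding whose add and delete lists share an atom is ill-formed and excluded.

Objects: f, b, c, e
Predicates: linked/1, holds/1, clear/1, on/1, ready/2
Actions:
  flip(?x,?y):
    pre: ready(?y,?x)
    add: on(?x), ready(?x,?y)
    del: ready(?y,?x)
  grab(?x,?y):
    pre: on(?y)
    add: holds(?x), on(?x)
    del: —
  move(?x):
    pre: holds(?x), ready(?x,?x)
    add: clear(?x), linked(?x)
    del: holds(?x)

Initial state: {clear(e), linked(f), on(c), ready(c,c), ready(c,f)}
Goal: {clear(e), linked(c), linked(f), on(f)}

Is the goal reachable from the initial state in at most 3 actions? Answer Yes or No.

Yes

1. flip(f,c)  →  {clear(e), linked(f), on(c), on(f), ready(c,c), ready(f,c)}
2. grab(c,f)  →  {clear(e), holds(c), linked(f), on(c), on(f), ready(c,c), ready(f,c)}
3. move(c)  →  {clear(c), clear(e), linked(c), linked(f), on(c), on(f), ready(c,c), ready(f,c)}
optimal plan length = 3; 3 ≤ 3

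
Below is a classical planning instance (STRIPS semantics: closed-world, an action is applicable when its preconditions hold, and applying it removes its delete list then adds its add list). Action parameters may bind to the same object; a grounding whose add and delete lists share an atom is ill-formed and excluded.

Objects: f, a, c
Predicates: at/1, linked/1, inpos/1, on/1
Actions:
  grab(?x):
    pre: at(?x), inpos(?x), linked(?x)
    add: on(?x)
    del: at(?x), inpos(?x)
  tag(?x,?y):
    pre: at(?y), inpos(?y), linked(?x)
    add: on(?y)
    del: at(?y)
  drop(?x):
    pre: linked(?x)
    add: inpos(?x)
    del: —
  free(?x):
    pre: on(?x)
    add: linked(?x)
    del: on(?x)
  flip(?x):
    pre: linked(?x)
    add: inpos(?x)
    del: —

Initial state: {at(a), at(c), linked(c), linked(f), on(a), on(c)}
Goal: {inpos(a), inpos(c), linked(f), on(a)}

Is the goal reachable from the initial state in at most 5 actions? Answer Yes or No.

Yes

1. drop(c)  →  {at(a), at(c), inpos(c), linked(c), linked(f), on(a), on(c)}
2. free(a)  →  {at(a), at(c), inpos(c), linked(a), linked(c), linked(f), on(c)}
3. drop(a)  →  {at(a), at(c), inpos(a), inpos(c), linked(a), linked(c), linked(f), on(c)}
4. tag(f,a)  →  {at(c), inpos(a), inpos(c), linked(a), linked(c), linked(f), on(a), on(c)}
optimal plan length = 4; 4 ≤ 5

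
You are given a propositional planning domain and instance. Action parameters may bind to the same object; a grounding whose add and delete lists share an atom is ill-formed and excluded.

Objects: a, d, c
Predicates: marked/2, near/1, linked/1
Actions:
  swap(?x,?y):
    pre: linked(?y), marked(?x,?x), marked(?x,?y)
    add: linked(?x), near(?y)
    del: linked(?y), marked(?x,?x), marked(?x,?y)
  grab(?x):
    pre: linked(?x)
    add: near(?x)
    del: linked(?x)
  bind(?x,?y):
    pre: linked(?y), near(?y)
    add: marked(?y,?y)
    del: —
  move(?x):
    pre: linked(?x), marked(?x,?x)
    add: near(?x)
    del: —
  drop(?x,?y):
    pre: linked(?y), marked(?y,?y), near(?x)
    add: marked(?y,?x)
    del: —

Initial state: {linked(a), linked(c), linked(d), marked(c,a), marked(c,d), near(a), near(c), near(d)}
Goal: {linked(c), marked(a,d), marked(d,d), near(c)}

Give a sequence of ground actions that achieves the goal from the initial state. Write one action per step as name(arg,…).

bind(a,a); bind(a,d); drop(d,a)

1. bind(a,a)  →  {linked(a), linked(c), linked(d), marked(a,a), marked(c,a), marked(c,d), near(a), near(c), near(d)}
2. bind(a,d)  →  {linked(a), linked(c), linked(d), marked(a,a), marked(c,a), marked(c,d), marked(d,d), near(a), near(c), near(d)}
3. drop(d,a)  →  {linked(a), linked(c), linked(d), marked(a,a), marked(a,d), marked(c,a), marked(c,d), marked(d,d), near(a), near(c), near(d)}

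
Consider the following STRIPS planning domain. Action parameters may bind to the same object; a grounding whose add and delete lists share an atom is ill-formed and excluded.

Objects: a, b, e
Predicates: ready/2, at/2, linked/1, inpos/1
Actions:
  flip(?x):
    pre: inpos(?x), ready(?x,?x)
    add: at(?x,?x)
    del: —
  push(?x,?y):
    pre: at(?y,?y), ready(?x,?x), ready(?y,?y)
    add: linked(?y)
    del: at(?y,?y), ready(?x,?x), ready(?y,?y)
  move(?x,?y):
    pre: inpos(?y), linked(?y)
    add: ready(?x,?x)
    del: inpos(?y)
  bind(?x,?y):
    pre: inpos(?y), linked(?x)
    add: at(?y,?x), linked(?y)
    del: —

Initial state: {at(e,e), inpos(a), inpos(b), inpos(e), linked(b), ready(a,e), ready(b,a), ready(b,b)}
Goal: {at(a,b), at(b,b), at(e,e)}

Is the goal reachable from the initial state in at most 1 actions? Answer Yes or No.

1. flip(b)  →  {at(b,b), at(e,e), inpos(a), inpos(b), inpos(e), linked(b), ready(a,e), ready(b,a), ready(b,b)}
2. bind(b,a)  →  {at(a,b), at(b,b), at(e,e), inpos(a), inpos(b), inpos(e), linked(a), linked(b), ready(a,e), ready(b,a), ready(b,b)}
optimal plan length = 2; 2 > 1

No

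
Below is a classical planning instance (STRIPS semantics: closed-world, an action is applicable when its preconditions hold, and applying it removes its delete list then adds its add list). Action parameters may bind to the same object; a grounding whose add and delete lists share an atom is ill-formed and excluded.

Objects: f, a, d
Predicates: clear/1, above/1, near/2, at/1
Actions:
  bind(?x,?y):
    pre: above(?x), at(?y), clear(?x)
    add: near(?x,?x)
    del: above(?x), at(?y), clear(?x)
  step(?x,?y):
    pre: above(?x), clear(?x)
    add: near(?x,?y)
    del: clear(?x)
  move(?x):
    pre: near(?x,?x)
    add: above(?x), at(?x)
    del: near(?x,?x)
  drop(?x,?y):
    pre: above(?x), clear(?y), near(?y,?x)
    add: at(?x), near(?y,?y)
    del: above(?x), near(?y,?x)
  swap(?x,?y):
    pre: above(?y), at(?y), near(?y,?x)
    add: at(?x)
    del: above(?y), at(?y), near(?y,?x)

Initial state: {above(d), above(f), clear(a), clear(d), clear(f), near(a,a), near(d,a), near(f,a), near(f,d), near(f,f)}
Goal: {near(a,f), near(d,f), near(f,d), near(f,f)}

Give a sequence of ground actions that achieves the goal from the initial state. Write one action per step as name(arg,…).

step(d,f); move(a); step(a,f)

1. step(d,f)  →  {above(d), above(f), clear(a), clear(f), near(a,a), near(d,a), near(d,f), near(f,a), near(f,d), near(f,f)}
2. move(a)  →  {above(a), above(d), above(f), at(a), clear(a), clear(f), near(d,a), near(d,f), near(f,a), near(f,d), near(f,f)}
3. step(a,f)  →  {above(a), above(d), above(f), at(a), clear(f), near(a,f), near(d,a), near(d,f), near(f,a), near(f,d), near(f,f)}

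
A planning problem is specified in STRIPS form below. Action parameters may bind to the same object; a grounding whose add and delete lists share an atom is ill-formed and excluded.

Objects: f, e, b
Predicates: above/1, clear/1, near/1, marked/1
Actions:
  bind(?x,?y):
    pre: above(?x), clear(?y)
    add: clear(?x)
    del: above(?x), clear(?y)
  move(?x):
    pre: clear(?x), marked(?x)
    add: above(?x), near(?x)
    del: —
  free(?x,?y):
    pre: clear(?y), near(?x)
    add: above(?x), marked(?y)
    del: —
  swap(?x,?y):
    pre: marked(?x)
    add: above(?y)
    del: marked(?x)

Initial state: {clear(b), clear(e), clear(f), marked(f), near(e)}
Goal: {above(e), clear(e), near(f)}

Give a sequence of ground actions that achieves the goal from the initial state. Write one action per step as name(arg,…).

1. move(f)  →  {above(f), clear(b), clear(e), clear(f), marked(f), near(e), near(f)}
2. free(e,f)  →  {above(e), above(f), clear(b), clear(e), clear(f), marked(f), near(e), near(f)}

move(f); free(e,f)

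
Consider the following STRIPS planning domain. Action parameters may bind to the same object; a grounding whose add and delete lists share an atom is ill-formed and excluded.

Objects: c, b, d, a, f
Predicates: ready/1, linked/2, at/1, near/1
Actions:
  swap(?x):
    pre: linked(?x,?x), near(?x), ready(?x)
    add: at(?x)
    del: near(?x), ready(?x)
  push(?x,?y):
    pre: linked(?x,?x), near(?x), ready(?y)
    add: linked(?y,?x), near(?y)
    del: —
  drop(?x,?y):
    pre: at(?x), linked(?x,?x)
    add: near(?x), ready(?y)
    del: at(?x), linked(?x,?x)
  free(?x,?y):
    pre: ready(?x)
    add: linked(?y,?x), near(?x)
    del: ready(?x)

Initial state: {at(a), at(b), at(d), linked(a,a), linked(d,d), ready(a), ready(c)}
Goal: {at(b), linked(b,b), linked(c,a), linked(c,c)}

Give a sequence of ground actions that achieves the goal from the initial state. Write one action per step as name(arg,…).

drop(d,b); free(c,c); free(b,b); free(a,c)

1. drop(d,b)  →  {at(a), at(b), linked(a,a), near(d), ready(a), ready(b), ready(c)}
2. free(c,c)  →  {at(a), at(b), linked(a,a), linked(c,c), near(c), near(d), ready(a), ready(b)}
3. free(b,b)  →  {at(a), at(b), linked(a,a), linked(b,b), linked(c,c), near(b), near(c), near(d), ready(a)}
4. free(a,c)  →  {at(a), at(b), linked(a,a), linked(b,b), linked(c,a), linked(c,c), near(a), near(b), near(c), near(d)}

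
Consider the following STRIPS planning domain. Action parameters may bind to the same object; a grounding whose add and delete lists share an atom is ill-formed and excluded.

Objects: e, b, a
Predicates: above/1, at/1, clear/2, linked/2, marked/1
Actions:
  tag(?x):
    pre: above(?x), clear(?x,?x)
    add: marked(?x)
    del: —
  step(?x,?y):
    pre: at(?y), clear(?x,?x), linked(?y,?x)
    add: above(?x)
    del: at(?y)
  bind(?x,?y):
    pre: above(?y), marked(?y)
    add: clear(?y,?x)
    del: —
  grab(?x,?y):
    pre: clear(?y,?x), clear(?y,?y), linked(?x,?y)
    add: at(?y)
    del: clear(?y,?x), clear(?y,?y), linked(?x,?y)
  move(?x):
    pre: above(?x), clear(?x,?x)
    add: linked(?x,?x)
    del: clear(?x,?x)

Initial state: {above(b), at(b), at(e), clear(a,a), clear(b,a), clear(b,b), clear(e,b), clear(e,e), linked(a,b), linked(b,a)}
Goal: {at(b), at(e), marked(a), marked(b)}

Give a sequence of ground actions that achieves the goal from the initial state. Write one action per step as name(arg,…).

1. tag(b)  →  {above(b), at(b), at(e), clear(a,a), clear(b,a), clear(b,b), clear(e,b), clear(e,e), linked(a,b), linked(b,a), marked(b)}
2. step(a,b)  →  {above(a), above(b), at(e), clear(a,a), clear(b,a), clear(b,b), clear(e,b), clear(e,e), linked(a,b), linked(b,a), marked(b)}
3. tag(a)  →  {above(a), above(b), at(e), clear(a,a), clear(b,a), clear(b,b), clear(e,b), clear(e,e), linked(a,b), linked(b,a), marked(a), marked(b)}
4. grab(a,b)  →  {above(a), above(b), at(b), at(e), clear(a,a), clear(e,b), clear(e,e), linked(b,a), marked(a), marked(b)}

tag(b); step(a,b); tag(a); grab(a,b)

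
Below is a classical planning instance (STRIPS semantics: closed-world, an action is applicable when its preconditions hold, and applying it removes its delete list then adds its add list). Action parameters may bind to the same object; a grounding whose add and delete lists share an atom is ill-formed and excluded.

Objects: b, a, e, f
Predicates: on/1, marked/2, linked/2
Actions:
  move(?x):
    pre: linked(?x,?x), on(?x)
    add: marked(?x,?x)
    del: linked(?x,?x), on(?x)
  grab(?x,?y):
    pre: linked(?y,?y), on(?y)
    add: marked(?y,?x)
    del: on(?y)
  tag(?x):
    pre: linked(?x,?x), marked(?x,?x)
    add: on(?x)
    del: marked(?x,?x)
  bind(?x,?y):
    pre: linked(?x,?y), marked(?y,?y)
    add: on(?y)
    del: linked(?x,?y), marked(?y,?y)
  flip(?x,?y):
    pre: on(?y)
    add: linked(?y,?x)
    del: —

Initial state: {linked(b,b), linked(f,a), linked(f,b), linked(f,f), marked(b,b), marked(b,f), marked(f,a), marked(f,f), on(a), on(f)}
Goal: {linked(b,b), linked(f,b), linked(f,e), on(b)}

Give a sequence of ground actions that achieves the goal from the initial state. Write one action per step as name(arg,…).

1. tag(b)  →  {linked(b,b), linked(f,a), linked(f,b), linked(f,f), marked(b,f), marked(f,a), marked(f,f), on(a), on(b), on(f)}
2. flip(e,f)  →  {linked(b,b), linked(f,a), linked(f,b), linked(f,e), linked(f,f), marked(b,f), marked(f,a), marked(f,f), on(a), on(b), on(f)}

tag(b); flip(e,f)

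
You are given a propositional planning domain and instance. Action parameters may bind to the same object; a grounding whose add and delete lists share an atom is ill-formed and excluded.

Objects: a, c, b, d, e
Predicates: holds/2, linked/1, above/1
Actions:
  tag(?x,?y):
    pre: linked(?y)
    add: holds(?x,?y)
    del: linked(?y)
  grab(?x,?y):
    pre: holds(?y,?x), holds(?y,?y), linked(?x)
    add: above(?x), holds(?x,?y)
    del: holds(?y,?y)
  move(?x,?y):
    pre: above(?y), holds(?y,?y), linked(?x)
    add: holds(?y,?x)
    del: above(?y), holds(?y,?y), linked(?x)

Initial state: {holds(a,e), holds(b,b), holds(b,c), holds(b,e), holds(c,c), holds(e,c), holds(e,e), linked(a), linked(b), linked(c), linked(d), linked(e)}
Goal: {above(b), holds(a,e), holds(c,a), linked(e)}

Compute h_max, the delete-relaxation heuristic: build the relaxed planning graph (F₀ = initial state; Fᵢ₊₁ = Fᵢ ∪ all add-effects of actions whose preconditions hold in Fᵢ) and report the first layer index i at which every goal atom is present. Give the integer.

2

F0 = init (12 atoms)
F1 = F0 ∪ {above(c), above(e), holds(a,a), holds(a,b), holds(a,c), holds(a,d), holds(b,a), holds(b,d), holds(c,a), holds(c,b), holds(c,d), holds(c,e), holds(d,a), holds(d,b), holds(d,c), holds(d,d), holds(d,e), holds(e,a), holds(e,b), holds(e,d)}  (32 atoms)
F2 = F1 ∪ {above(a), above(b), above(d)}  (35 atoms)
goal ⊆ F2  ⇒  h_max = 2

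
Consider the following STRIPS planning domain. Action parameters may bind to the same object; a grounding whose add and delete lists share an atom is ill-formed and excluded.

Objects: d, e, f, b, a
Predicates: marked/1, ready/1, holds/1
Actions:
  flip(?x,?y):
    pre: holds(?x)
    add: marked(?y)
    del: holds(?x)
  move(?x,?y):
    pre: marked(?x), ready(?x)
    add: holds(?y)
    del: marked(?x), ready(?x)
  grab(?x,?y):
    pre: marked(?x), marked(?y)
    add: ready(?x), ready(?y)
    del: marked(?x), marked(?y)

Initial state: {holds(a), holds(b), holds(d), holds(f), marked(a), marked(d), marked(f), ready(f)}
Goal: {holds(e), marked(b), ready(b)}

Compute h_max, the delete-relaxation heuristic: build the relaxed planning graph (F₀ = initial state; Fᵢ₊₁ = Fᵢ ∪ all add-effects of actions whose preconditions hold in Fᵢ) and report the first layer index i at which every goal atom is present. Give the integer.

F0 = init (8 atoms)
F1 = F0 ∪ {holds(e), marked(b), marked(e), ready(a), ready(d)}  (13 atoms)
F2 = F1 ∪ {ready(b), ready(e)}  (15 atoms)
goal ⊆ F2  ⇒  h_max = 2

2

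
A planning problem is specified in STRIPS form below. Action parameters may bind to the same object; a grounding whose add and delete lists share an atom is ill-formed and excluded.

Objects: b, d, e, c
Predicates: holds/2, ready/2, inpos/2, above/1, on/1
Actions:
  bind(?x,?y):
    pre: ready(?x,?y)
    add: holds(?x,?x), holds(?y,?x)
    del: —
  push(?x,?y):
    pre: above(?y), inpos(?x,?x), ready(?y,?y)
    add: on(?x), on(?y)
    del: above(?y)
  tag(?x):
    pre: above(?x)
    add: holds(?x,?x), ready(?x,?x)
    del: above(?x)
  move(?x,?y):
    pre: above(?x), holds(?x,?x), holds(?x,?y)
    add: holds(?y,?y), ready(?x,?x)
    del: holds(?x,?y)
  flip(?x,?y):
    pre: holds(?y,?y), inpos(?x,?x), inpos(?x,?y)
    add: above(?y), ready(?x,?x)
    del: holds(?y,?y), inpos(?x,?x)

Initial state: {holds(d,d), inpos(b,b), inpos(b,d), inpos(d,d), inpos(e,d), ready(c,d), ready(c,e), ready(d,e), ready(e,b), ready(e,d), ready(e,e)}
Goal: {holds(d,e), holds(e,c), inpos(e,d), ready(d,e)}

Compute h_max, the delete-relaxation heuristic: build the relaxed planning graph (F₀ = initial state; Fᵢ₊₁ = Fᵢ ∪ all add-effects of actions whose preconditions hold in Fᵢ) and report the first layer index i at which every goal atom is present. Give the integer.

1

F0 = init (11 atoms)
F1 = F0 ∪ {above(d), holds(b,e), holds(c,c), holds(d,c), holds(d,e), holds(e,c), holds(e,d), holds(e,e), ready(b,b), ready(d,d)}  (21 atoms)
goal ⊆ F1  ⇒  h_max = 1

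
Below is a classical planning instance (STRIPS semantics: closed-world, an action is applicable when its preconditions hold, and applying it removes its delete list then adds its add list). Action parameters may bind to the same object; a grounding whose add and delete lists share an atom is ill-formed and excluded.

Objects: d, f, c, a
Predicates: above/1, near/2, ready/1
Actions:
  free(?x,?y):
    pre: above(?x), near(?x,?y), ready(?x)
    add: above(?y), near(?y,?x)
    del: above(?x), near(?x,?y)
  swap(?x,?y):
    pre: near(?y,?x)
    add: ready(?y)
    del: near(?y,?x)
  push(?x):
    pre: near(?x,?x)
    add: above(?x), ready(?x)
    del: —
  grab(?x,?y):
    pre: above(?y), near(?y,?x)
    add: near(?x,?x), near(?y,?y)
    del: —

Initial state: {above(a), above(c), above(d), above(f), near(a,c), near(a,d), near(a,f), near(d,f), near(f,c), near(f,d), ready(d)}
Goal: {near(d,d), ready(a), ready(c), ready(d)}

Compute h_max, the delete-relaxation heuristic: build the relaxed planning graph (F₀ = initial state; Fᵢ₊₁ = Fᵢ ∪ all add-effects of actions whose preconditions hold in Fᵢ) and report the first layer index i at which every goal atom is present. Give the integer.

2

F0 = init (11 atoms)
F1 = F0 ∪ {near(a,a), near(c,c), near(d,d), near(f,f), ready(a), ready(f)}  (17 atoms)
F2 = F1 ∪ {near(c,a), near(c,f), near(d,a), near(f,a), ready(c)}  (22 atoms)
goal ⊆ F2  ⇒  h_max = 2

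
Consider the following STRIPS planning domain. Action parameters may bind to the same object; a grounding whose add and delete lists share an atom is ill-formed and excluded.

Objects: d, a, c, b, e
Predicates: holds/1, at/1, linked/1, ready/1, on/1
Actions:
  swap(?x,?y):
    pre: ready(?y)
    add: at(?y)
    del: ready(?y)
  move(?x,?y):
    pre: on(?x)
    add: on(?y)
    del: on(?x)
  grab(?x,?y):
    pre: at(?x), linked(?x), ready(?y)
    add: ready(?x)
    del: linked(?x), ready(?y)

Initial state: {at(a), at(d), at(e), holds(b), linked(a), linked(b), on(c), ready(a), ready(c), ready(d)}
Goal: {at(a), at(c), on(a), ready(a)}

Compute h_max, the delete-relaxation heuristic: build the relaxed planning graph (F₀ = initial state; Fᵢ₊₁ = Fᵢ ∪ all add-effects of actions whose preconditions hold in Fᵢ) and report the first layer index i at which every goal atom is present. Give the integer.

F0 = init (10 atoms)
F1 = F0 ∪ {at(c), on(a), on(b), on(d), on(e)}  (15 atoms)
goal ⊆ F1  ⇒  h_max = 1

1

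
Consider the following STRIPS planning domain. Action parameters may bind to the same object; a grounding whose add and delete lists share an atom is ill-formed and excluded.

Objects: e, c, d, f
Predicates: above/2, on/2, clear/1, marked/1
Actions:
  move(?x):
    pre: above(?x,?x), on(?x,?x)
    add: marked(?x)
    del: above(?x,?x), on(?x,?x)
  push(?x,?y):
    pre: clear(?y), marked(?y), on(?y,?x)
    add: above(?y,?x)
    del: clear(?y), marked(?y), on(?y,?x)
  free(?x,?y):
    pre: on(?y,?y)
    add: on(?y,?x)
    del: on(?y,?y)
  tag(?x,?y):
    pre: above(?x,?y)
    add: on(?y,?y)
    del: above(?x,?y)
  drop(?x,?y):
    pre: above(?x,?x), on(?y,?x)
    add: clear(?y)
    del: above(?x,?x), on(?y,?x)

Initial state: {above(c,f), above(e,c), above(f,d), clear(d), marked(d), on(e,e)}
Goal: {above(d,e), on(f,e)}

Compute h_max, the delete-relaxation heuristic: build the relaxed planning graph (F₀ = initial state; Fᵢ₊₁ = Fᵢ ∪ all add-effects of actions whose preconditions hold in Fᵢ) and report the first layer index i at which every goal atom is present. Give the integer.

F0 = init (6 atoms)
F1 = F0 ∪ {on(c,c), on(d,d), on(e,c), on(e,d), on(e,f), on(f,f)}  (12 atoms)
F2 = F1 ∪ {above(d,d), on(c,d), on(c,e), on(c,f), on(d,c), on(d,e), on(d,f), on(f,c), on(f,d), on(f,e)}  (22 atoms)
F3 = F2 ∪ {above(d,c), above(d,e), above(d,f), clear(c), clear(e), clear(f)}  (28 atoms)
goal ⊆ F3  ⇒  h_max = 3

3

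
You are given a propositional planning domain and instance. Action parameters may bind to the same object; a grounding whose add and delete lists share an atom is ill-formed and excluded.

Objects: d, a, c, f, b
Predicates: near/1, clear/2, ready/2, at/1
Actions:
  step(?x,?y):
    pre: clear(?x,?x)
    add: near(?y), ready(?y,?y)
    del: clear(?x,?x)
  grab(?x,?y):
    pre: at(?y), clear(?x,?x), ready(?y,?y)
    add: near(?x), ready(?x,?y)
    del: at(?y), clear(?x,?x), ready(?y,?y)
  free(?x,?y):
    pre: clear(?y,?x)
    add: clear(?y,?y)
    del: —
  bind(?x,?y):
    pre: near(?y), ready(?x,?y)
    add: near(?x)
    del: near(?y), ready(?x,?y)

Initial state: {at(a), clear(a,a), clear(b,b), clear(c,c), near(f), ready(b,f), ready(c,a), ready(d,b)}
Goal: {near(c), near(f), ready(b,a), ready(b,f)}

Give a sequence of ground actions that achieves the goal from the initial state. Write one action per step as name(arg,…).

step(a,a); step(c,c); grab(b,a)

1. step(a,a)  →  {at(a), clear(b,b), clear(c,c), near(a), near(f), ready(a,a), ready(b,f), ready(c,a), ready(d,b)}
2. step(c,c)  →  {at(a), clear(b,b), near(a), near(c), near(f), ready(a,a), ready(b,f), ready(c,a), ready(c,c), ready(d,b)}
3. grab(b,a)  →  {near(a), near(b), near(c), near(f), ready(b,a), ready(b,f), ready(c,a), ready(c,c), ready(d,b)}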